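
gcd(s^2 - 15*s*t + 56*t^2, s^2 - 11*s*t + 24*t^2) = s - 8*t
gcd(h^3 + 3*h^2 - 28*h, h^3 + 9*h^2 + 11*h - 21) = h + 7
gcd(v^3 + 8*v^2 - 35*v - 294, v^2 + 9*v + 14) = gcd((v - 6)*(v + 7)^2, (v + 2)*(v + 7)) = v + 7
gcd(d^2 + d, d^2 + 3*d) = d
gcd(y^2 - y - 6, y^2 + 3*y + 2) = y + 2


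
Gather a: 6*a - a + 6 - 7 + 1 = 5*a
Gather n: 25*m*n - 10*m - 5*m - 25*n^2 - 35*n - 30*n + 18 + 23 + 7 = -15*m - 25*n^2 + n*(25*m - 65) + 48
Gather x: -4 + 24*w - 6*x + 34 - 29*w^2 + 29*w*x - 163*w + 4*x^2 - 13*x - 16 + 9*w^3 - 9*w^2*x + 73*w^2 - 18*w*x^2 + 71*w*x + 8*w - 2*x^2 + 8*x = 9*w^3 + 44*w^2 - 131*w + x^2*(2 - 18*w) + x*(-9*w^2 + 100*w - 11) + 14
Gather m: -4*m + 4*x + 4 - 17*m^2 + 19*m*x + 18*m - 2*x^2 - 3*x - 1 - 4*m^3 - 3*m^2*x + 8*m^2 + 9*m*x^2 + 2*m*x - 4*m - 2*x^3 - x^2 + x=-4*m^3 + m^2*(-3*x - 9) + m*(9*x^2 + 21*x + 10) - 2*x^3 - 3*x^2 + 2*x + 3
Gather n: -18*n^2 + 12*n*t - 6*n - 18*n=-18*n^2 + n*(12*t - 24)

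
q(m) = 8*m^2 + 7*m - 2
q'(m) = 16*m + 7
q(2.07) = 46.77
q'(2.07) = 40.12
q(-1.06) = -0.43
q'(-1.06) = -9.96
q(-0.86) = -2.10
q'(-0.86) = -6.76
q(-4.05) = 100.87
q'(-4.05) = -57.80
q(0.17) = -0.58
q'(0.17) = 9.72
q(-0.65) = -3.17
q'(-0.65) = -3.40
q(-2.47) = 29.52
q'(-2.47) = -32.52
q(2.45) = 63.17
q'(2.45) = 46.20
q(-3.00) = 49.00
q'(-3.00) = -41.00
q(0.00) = -2.00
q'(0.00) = 7.00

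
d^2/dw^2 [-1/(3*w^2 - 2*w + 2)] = 2*(9*w^2 - 6*w - 4*(3*w - 1)^2 + 6)/(3*w^2 - 2*w + 2)^3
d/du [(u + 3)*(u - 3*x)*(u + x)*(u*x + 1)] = x*(u + 3)*(u - 3*x)*(u + x) + (u + 3)*(u - 3*x)*(u*x + 1) + (u + 3)*(u + x)*(u*x + 1) + (u - 3*x)*(u + x)*(u*x + 1)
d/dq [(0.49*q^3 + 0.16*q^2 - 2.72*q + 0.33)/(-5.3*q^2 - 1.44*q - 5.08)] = (-2.597*q^4 - 1.4112*q^3 - 22.114*q^2 + 1.8724*q + 14.2928)/(28.09*q^4 + 15.264*q^3 + 55.9216*q^2 + 14.6304*q + 25.8064)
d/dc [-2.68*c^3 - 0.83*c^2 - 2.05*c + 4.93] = -8.04*c^2 - 1.66*c - 2.05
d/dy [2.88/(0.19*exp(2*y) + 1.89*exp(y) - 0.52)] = (-1.0944*exp(y) - 5.4432)*exp(y)/(0.19*exp(2*y) + 1.89*exp(y) - 0.52)^2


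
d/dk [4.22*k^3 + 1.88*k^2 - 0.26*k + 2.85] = 12.66*k^2 + 3.76*k - 0.26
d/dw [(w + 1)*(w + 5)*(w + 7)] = 3*w^2 + 26*w + 47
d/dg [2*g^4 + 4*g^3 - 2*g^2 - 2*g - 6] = 8*g^3 + 12*g^2 - 4*g - 2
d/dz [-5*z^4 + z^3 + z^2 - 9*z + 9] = -20*z^3 + 3*z^2 + 2*z - 9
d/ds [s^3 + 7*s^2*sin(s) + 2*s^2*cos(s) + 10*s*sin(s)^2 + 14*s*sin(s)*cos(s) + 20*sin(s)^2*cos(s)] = -2*s^2*sin(s) + 7*s^2*cos(s) + 3*s^2 + 14*s*sin(s) + 10*s*sin(2*s) + 4*s*cos(s) + 14*s*cos(2*s) - 5*sin(s) + 7*sin(2*s) + 15*sin(3*s) - 5*cos(2*s) + 5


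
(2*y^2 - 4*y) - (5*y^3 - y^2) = -5*y^3 + 3*y^2 - 4*y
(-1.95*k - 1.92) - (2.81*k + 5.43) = -4.76*k - 7.35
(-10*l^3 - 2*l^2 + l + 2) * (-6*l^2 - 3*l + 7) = 60*l^5 + 42*l^4 - 70*l^3 - 29*l^2 + l + 14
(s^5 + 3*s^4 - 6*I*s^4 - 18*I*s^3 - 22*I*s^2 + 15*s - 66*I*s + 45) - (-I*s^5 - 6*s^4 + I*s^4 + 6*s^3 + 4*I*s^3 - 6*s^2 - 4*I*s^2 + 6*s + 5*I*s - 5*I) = s^5 + I*s^5 + 9*s^4 - 7*I*s^4 - 6*s^3 - 22*I*s^3 + 6*s^2 - 18*I*s^2 + 9*s - 71*I*s + 45 + 5*I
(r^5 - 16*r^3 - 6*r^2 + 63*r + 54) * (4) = 4*r^5 - 64*r^3 - 24*r^2 + 252*r + 216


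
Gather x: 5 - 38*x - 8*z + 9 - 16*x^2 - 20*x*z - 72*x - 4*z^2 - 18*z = -16*x^2 + x*(-20*z - 110) - 4*z^2 - 26*z + 14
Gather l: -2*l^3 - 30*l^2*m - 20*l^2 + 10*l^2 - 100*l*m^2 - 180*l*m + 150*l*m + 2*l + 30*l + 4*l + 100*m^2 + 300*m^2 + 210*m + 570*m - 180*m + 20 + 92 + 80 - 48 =-2*l^3 + l^2*(-30*m - 10) + l*(-100*m^2 - 30*m + 36) + 400*m^2 + 600*m + 144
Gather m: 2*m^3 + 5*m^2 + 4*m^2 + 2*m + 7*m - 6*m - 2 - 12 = 2*m^3 + 9*m^2 + 3*m - 14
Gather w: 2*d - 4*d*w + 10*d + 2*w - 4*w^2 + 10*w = 12*d - 4*w^2 + w*(12 - 4*d)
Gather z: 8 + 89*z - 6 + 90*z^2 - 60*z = 90*z^2 + 29*z + 2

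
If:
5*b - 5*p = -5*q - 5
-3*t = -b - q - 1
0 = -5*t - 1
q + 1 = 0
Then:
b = -3/5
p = -3/5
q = -1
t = -1/5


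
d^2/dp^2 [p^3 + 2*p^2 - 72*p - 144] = 6*p + 4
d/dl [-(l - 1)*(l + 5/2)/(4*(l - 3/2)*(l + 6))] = (-12*l^2 + 52*l + 9)/(4*(4*l^4 + 36*l^3 + 9*l^2 - 324*l + 324))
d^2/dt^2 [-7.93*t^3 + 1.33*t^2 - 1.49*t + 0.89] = 2.66 - 47.58*t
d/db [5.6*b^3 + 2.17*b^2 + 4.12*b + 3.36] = 16.8*b^2 + 4.34*b + 4.12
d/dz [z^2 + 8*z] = 2*z + 8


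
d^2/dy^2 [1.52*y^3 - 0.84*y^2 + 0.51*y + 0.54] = 9.12*y - 1.68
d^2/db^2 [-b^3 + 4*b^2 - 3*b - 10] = 8 - 6*b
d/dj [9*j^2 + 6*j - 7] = 18*j + 6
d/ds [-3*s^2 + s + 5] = 1 - 6*s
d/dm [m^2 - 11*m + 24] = 2*m - 11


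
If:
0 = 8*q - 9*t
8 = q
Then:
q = 8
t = 64/9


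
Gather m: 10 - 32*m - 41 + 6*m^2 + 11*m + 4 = 6*m^2 - 21*m - 27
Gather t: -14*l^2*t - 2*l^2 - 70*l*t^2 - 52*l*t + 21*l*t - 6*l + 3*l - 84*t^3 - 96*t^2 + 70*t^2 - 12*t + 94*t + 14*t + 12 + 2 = -2*l^2 - 3*l - 84*t^3 + t^2*(-70*l - 26) + t*(-14*l^2 - 31*l + 96) + 14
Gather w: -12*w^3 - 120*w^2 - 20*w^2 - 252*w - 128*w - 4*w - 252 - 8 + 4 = -12*w^3 - 140*w^2 - 384*w - 256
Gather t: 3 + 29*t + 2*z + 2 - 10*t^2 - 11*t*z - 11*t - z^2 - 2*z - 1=-10*t^2 + t*(18 - 11*z) - z^2 + 4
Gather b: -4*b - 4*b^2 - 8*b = -4*b^2 - 12*b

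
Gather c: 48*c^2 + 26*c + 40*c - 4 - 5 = 48*c^2 + 66*c - 9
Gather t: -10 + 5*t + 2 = 5*t - 8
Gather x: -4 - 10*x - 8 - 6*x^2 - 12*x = -6*x^2 - 22*x - 12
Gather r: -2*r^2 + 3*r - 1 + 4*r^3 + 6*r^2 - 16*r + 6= 4*r^3 + 4*r^2 - 13*r + 5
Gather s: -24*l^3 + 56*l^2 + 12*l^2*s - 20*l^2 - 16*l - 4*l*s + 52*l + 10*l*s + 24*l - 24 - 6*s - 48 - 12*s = -24*l^3 + 36*l^2 + 60*l + s*(12*l^2 + 6*l - 18) - 72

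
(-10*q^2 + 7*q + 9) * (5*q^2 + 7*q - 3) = -50*q^4 - 35*q^3 + 124*q^2 + 42*q - 27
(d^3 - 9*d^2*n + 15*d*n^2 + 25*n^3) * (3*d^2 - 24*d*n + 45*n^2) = 3*d^5 - 51*d^4*n + 306*d^3*n^2 - 690*d^2*n^3 + 75*d*n^4 + 1125*n^5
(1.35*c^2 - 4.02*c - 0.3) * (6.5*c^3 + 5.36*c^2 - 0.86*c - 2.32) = 8.775*c^5 - 18.894*c^4 - 24.6582*c^3 - 1.2828*c^2 + 9.5844*c + 0.696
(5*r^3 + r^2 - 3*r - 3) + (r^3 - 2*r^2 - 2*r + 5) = 6*r^3 - r^2 - 5*r + 2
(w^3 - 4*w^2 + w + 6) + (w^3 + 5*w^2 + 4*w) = 2*w^3 + w^2 + 5*w + 6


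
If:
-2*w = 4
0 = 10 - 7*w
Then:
No Solution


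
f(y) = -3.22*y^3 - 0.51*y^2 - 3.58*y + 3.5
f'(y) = -9.66*y^2 - 1.02*y - 3.58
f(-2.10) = 38.59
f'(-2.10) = -44.04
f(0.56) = 0.77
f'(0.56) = -7.18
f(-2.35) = 50.89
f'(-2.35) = -54.53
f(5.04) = -439.74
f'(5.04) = -254.10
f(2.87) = -87.10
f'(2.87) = -86.08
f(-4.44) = 291.18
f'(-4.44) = -189.48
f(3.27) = -126.25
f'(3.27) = -110.21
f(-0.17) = 4.11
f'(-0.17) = -3.69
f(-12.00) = 5537.18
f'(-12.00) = -1382.38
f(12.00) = -5677.06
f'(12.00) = -1406.86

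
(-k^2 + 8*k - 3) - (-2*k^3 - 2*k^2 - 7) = 2*k^3 + k^2 + 8*k + 4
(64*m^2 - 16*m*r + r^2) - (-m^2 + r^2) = 65*m^2 - 16*m*r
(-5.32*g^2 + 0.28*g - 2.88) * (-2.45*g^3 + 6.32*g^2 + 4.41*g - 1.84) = 13.034*g^5 - 34.3084*g^4 - 14.6356*g^3 - 7.178*g^2 - 13.216*g + 5.2992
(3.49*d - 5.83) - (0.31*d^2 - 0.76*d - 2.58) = -0.31*d^2 + 4.25*d - 3.25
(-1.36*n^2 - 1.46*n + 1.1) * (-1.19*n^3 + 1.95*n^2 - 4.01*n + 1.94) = 1.6184*n^5 - 0.9146*n^4 + 1.2976*n^3 + 5.3612*n^2 - 7.2434*n + 2.134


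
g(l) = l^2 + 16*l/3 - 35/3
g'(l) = 2*l + 16/3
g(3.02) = 13.56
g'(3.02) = 11.37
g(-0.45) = -13.86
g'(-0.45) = 4.43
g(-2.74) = -18.77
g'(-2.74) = -0.15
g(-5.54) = -10.52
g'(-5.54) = -5.75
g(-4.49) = -15.45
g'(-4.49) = -3.65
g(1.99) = 2.91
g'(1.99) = 9.31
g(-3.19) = -18.50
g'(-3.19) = -1.05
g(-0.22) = -12.79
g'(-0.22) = 4.89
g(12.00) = 196.33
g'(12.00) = 29.33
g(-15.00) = 133.33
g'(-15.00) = -24.67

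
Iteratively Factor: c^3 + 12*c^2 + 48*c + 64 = (c + 4)*(c^2 + 8*c + 16) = (c + 4)^2*(c + 4)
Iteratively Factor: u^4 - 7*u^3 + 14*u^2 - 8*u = (u - 2)*(u^3 - 5*u^2 + 4*u) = (u - 2)*(u - 1)*(u^2 - 4*u) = (u - 4)*(u - 2)*(u - 1)*(u)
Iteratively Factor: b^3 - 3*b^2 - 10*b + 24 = (b - 2)*(b^2 - b - 12) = (b - 2)*(b + 3)*(b - 4)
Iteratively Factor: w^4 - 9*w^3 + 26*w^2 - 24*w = (w - 2)*(w^3 - 7*w^2 + 12*w) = (w - 4)*(w - 2)*(w^2 - 3*w) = (w - 4)*(w - 3)*(w - 2)*(w)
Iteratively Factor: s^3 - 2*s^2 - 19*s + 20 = (s - 5)*(s^2 + 3*s - 4) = (s - 5)*(s + 4)*(s - 1)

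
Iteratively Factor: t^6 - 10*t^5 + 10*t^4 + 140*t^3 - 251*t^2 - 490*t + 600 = (t + 2)*(t^5 - 12*t^4 + 34*t^3 + 72*t^2 - 395*t + 300) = (t + 2)*(t + 3)*(t^4 - 15*t^3 + 79*t^2 - 165*t + 100) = (t - 5)*(t + 2)*(t + 3)*(t^3 - 10*t^2 + 29*t - 20) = (t - 5)^2*(t + 2)*(t + 3)*(t^2 - 5*t + 4) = (t - 5)^2*(t - 1)*(t + 2)*(t + 3)*(t - 4)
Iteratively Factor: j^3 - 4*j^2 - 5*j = (j)*(j^2 - 4*j - 5) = j*(j - 5)*(j + 1)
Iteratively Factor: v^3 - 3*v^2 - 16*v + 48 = (v - 3)*(v^2 - 16) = (v - 3)*(v + 4)*(v - 4)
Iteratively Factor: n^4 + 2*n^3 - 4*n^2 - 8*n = (n - 2)*(n^3 + 4*n^2 + 4*n) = (n - 2)*(n + 2)*(n^2 + 2*n) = (n - 2)*(n + 2)^2*(n)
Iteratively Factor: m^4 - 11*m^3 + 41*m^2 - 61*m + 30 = (m - 3)*(m^3 - 8*m^2 + 17*m - 10) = (m - 3)*(m - 1)*(m^2 - 7*m + 10) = (m - 3)*(m - 2)*(m - 1)*(m - 5)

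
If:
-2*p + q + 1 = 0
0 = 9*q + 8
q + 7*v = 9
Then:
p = 1/18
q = -8/9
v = 89/63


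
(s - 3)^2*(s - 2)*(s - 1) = s^4 - 9*s^3 + 29*s^2 - 39*s + 18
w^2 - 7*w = w*(w - 7)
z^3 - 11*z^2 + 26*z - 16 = (z - 8)*(z - 2)*(z - 1)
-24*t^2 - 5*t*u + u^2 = (-8*t + u)*(3*t + u)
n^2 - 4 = (n - 2)*(n + 2)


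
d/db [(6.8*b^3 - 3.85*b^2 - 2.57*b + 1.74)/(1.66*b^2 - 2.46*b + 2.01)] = (11.288*b^4 - 33.456*b^3 + 54.7412*b^2 - 21.2538*b - 0.885299999999999)/(2.7556*b^4 - 8.1672*b^3 + 12.7248*b^2 - 9.8892*b + 4.0401)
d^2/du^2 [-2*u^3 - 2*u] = -12*u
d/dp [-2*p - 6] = -2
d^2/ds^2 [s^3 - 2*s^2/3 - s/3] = 6*s - 4/3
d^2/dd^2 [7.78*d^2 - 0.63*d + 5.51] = 15.5600000000000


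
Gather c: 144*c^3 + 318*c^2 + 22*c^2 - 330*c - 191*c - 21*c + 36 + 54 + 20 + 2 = 144*c^3 + 340*c^2 - 542*c + 112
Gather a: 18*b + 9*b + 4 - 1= 27*b + 3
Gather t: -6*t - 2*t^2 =-2*t^2 - 6*t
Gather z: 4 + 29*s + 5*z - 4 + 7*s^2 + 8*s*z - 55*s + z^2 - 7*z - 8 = 7*s^2 - 26*s + z^2 + z*(8*s - 2) - 8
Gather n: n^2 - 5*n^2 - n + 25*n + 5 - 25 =-4*n^2 + 24*n - 20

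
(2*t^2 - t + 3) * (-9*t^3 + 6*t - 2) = -18*t^5 + 9*t^4 - 15*t^3 - 10*t^2 + 20*t - 6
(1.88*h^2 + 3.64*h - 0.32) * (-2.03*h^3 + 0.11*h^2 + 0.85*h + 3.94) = -3.8164*h^5 - 7.1824*h^4 + 2.648*h^3 + 10.466*h^2 + 14.0696*h - 1.2608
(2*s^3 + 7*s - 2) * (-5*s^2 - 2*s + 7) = -10*s^5 - 4*s^4 - 21*s^3 - 4*s^2 + 53*s - 14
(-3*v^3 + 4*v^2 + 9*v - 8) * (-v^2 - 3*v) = 3*v^5 + 5*v^4 - 21*v^3 - 19*v^2 + 24*v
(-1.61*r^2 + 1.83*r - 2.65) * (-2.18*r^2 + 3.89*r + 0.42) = 3.5098*r^4 - 10.2523*r^3 + 12.2195*r^2 - 9.5399*r - 1.113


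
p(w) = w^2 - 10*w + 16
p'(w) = 2*w - 10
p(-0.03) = 16.30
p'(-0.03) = -10.06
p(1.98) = 0.12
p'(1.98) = -6.04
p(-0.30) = 19.09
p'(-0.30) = -10.60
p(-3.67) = 66.17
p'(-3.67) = -17.34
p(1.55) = 2.90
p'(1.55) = -6.90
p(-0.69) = 23.38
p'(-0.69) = -11.38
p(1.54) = 2.97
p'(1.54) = -6.92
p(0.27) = 13.37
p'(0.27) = -9.46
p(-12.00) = 280.00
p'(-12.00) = -34.00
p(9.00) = 7.00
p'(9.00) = 8.00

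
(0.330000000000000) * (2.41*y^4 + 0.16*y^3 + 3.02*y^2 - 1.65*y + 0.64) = 0.7953*y^4 + 0.0528*y^3 + 0.9966*y^2 - 0.5445*y + 0.2112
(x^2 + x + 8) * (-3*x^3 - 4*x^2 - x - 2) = -3*x^5 - 7*x^4 - 29*x^3 - 35*x^2 - 10*x - 16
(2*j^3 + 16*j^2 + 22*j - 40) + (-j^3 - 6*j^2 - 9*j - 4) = j^3 + 10*j^2 + 13*j - 44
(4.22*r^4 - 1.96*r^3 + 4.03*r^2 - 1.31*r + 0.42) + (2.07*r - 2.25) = 4.22*r^4 - 1.96*r^3 + 4.03*r^2 + 0.76*r - 1.83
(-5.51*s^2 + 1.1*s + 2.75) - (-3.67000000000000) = -5.51*s^2 + 1.1*s + 6.42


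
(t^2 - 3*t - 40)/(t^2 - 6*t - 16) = (t + 5)/(t + 2)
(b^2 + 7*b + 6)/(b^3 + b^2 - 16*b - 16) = (b + 6)/(b^2 - 16)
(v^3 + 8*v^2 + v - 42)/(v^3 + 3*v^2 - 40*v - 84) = (v^2 + v - 6)/(v^2 - 4*v - 12)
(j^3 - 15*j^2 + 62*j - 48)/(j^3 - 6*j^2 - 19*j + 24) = (j - 6)/(j + 3)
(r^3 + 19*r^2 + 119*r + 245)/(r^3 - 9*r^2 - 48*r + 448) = (r^2 + 12*r + 35)/(r^2 - 16*r + 64)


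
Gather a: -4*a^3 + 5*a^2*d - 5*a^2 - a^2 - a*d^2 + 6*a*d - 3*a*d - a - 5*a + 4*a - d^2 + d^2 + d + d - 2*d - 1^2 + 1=-4*a^3 + a^2*(5*d - 6) + a*(-d^2 + 3*d - 2)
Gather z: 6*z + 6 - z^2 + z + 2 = -z^2 + 7*z + 8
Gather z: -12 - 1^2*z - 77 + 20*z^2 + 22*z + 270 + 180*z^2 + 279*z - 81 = 200*z^2 + 300*z + 100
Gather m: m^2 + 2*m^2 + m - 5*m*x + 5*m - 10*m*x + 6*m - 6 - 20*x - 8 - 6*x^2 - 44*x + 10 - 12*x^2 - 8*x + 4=3*m^2 + m*(12 - 15*x) - 18*x^2 - 72*x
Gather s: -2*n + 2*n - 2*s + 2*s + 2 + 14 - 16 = 0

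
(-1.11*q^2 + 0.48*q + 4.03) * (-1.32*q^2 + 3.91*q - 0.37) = 1.4652*q^4 - 4.9737*q^3 - 3.0321*q^2 + 15.5797*q - 1.4911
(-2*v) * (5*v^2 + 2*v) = -10*v^3 - 4*v^2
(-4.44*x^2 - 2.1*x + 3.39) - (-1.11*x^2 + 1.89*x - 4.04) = -3.33*x^2 - 3.99*x + 7.43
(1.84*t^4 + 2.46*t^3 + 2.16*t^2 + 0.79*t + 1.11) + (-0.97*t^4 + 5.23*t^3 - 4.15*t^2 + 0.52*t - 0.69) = 0.87*t^4 + 7.69*t^3 - 1.99*t^2 + 1.31*t + 0.42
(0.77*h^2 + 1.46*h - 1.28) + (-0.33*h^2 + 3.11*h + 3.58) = 0.44*h^2 + 4.57*h + 2.3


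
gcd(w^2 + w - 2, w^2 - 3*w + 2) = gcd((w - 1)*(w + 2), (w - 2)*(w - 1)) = w - 1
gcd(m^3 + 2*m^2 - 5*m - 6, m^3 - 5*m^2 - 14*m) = 1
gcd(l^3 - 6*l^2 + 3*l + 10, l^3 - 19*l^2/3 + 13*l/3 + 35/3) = l^2 - 4*l - 5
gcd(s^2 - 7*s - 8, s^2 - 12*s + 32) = s - 8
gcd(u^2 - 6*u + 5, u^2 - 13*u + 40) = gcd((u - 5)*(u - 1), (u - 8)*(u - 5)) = u - 5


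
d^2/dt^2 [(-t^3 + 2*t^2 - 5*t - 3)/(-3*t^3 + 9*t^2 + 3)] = 2*(t^6 + 15*t^5 - 21*t^4 - 44*t^3 + 129*t^2 - 33*t - 11)/(3*(t^9 - 9*t^8 + 27*t^7 - 30*t^6 + 18*t^5 - 27*t^4 + 3*t^3 - 9*t^2 - 1))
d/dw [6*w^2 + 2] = 12*w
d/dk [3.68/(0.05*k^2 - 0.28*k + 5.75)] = (1.0304 - 0.368*k)/(0.05*k^2 - 0.28*k + 5.75)^2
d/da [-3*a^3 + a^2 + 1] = a*(2 - 9*a)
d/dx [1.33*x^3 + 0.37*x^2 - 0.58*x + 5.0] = 3.99*x^2 + 0.74*x - 0.58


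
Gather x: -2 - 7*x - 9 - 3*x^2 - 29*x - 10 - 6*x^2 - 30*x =-9*x^2 - 66*x - 21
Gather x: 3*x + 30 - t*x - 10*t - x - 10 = -10*t + x*(2 - t) + 20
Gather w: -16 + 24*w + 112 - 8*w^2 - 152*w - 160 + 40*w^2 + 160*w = 32*w^2 + 32*w - 64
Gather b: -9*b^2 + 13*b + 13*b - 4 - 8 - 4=-9*b^2 + 26*b - 16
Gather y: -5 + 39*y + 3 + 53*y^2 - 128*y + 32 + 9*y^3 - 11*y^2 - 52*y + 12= 9*y^3 + 42*y^2 - 141*y + 42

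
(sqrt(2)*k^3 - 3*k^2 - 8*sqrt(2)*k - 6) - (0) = sqrt(2)*k^3 - 3*k^2 - 8*sqrt(2)*k - 6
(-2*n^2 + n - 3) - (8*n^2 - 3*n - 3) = -10*n^2 + 4*n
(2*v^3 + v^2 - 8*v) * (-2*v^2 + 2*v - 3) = -4*v^5 + 2*v^4 + 12*v^3 - 19*v^2 + 24*v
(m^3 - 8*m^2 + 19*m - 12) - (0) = m^3 - 8*m^2 + 19*m - 12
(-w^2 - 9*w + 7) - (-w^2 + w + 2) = 5 - 10*w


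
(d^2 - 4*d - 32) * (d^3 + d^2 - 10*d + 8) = d^5 - 3*d^4 - 46*d^3 + 16*d^2 + 288*d - 256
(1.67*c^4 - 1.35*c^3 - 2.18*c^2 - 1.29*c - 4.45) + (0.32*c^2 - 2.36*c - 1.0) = 1.67*c^4 - 1.35*c^3 - 1.86*c^2 - 3.65*c - 5.45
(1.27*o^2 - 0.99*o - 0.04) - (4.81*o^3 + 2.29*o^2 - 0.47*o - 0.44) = -4.81*o^3 - 1.02*o^2 - 0.52*o + 0.4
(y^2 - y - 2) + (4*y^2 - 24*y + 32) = 5*y^2 - 25*y + 30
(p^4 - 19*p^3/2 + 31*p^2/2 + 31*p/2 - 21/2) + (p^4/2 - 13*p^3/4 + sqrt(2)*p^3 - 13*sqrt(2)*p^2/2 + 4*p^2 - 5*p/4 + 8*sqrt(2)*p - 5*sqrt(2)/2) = 3*p^4/2 - 51*p^3/4 + sqrt(2)*p^3 - 13*sqrt(2)*p^2/2 + 39*p^2/2 + 8*sqrt(2)*p + 57*p/4 - 21/2 - 5*sqrt(2)/2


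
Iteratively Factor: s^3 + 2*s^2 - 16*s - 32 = (s - 4)*(s^2 + 6*s + 8) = (s - 4)*(s + 2)*(s + 4)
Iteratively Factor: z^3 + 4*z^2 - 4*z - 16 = (z - 2)*(z^2 + 6*z + 8) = (z - 2)*(z + 4)*(z + 2)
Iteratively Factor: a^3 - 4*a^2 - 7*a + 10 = (a - 1)*(a^2 - 3*a - 10) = (a - 1)*(a + 2)*(a - 5)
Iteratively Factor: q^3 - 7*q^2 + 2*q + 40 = (q - 5)*(q^2 - 2*q - 8) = (q - 5)*(q - 4)*(q + 2)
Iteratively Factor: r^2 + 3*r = (r)*(r + 3)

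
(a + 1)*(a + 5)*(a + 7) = a^3 + 13*a^2 + 47*a + 35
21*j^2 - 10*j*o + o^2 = (-7*j + o)*(-3*j + o)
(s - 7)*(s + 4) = s^2 - 3*s - 28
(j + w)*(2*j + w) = 2*j^2 + 3*j*w + w^2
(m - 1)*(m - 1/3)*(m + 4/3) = m^3 - 13*m/9 + 4/9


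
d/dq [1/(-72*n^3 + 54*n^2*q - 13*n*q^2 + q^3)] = (-54*n^2 + 26*n*q - 3*q^2)/(72*n^3 - 54*n^2*q + 13*n*q^2 - q^3)^2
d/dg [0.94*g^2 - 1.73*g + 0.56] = 1.88*g - 1.73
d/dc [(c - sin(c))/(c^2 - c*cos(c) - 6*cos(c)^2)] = (-(c - sin(c))*(c*sin(c) + 2*c + 6*sin(2*c) - cos(c)) + (cos(c) - 1)*(-c^2 + c*cos(c) + 6*cos(c)^2))/((c - 3*cos(c))^2*(c + 2*cos(c))^2)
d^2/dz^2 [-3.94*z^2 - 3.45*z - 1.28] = -7.88000000000000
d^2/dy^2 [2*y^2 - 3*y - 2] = 4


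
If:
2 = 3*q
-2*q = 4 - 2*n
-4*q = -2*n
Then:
No Solution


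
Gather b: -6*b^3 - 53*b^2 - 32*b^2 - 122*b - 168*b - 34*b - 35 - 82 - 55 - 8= -6*b^3 - 85*b^2 - 324*b - 180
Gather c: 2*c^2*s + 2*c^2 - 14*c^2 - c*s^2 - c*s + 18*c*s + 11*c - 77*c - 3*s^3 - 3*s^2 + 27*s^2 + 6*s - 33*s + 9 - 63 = c^2*(2*s - 12) + c*(-s^2 + 17*s - 66) - 3*s^3 + 24*s^2 - 27*s - 54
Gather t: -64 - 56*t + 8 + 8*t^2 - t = 8*t^2 - 57*t - 56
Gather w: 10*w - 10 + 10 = 10*w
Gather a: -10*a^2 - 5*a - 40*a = -10*a^2 - 45*a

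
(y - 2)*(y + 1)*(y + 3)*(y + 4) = y^4 + 6*y^3 + 3*y^2 - 26*y - 24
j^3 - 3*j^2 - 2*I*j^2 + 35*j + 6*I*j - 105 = (j - 3)*(j - 7*I)*(j + 5*I)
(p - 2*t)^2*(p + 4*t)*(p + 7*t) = p^4 + 7*p^3*t - 12*p^2*t^2 - 68*p*t^3 + 112*t^4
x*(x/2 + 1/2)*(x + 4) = x^3/2 + 5*x^2/2 + 2*x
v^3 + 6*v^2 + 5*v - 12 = (v - 1)*(v + 3)*(v + 4)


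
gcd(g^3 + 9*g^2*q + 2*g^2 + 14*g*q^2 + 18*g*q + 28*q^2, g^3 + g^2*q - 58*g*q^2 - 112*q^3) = g^2 + 9*g*q + 14*q^2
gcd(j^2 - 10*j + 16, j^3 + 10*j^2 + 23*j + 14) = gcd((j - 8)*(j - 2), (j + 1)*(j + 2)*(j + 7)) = 1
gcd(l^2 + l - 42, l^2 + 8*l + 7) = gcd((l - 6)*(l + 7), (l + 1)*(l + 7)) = l + 7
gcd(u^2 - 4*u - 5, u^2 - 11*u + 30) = u - 5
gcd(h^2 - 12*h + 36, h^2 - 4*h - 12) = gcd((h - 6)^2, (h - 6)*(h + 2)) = h - 6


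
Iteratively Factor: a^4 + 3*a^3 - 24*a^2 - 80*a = (a - 5)*(a^3 + 8*a^2 + 16*a) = a*(a - 5)*(a^2 + 8*a + 16) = a*(a - 5)*(a + 4)*(a + 4)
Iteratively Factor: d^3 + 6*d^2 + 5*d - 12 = (d + 3)*(d^2 + 3*d - 4) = (d + 3)*(d + 4)*(d - 1)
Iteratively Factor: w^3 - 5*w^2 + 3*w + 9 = (w + 1)*(w^2 - 6*w + 9) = (w - 3)*(w + 1)*(w - 3)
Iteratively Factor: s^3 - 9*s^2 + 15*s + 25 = (s - 5)*(s^2 - 4*s - 5) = (s - 5)^2*(s + 1)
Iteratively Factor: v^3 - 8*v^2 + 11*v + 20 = (v + 1)*(v^2 - 9*v + 20) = (v - 4)*(v + 1)*(v - 5)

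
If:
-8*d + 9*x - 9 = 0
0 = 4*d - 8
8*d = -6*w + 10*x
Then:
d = 2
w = 53/27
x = 25/9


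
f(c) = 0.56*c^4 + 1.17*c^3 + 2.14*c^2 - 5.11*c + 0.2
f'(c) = 2.24*c^3 + 3.51*c^2 + 4.28*c - 5.11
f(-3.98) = 121.19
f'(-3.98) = -107.76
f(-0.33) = 2.08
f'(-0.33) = -6.22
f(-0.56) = 3.58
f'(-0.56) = -6.80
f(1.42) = 2.89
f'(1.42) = 14.46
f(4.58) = 380.50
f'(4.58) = 303.32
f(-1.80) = 15.39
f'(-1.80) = -14.51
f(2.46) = 38.51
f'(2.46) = 60.01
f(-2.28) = 24.24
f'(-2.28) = -23.17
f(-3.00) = 48.56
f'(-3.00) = -46.84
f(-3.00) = 48.56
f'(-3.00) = -46.84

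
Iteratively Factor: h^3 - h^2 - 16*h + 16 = (h - 1)*(h^2 - 16) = (h - 4)*(h - 1)*(h + 4)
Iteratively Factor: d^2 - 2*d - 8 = (d - 4)*(d + 2)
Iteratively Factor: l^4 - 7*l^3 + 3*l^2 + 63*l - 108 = (l - 4)*(l^3 - 3*l^2 - 9*l + 27) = (l - 4)*(l - 3)*(l^2 - 9) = (l - 4)*(l - 3)^2*(l + 3)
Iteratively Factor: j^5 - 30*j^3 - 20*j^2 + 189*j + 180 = (j - 5)*(j^4 + 5*j^3 - 5*j^2 - 45*j - 36) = (j - 5)*(j + 4)*(j^3 + j^2 - 9*j - 9) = (j - 5)*(j + 3)*(j + 4)*(j^2 - 2*j - 3) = (j - 5)*(j + 1)*(j + 3)*(j + 4)*(j - 3)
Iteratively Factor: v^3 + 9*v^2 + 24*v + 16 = (v + 4)*(v^2 + 5*v + 4) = (v + 1)*(v + 4)*(v + 4)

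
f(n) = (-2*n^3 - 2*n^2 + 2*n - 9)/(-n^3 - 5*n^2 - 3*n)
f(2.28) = 0.86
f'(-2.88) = 3.86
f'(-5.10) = 10.72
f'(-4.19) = 530.76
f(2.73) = 0.90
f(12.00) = 1.50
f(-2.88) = -1.84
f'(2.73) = 0.10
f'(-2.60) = 3.06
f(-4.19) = -57.33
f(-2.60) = -0.88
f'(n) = (-6*n^2 - 4*n + 2)/(-n^3 - 5*n^2 - 3*n) + (3*n^2 + 10*n + 3)*(-2*n^3 - 2*n^2 + 2*n - 9)/(-n^3 - 5*n^2 - 3*n)^2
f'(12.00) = 0.03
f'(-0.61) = 551.30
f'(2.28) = 0.06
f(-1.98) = 0.89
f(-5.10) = 10.84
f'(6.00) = 0.08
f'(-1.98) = 3.07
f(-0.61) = -53.49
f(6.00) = 1.21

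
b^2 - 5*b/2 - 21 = (b - 6)*(b + 7/2)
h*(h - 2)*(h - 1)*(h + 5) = h^4 + 2*h^3 - 13*h^2 + 10*h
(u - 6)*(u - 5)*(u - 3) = u^3 - 14*u^2 + 63*u - 90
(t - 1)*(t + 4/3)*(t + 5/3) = t^3 + 2*t^2 - 7*t/9 - 20/9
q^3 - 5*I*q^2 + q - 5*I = (q - 5*I)*(q - I)*(q + I)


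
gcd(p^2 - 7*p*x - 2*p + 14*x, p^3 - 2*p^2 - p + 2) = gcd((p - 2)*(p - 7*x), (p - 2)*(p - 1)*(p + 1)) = p - 2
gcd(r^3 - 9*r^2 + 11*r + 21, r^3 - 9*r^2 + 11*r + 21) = r^3 - 9*r^2 + 11*r + 21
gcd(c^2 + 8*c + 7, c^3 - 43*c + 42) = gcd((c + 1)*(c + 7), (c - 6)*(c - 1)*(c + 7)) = c + 7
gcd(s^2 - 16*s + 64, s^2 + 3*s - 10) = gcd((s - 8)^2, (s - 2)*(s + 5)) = 1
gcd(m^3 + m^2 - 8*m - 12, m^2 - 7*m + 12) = m - 3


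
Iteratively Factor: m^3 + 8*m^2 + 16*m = (m + 4)*(m^2 + 4*m) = m*(m + 4)*(m + 4)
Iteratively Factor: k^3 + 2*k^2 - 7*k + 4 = (k + 4)*(k^2 - 2*k + 1) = (k - 1)*(k + 4)*(k - 1)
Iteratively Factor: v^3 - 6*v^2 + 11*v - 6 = (v - 3)*(v^2 - 3*v + 2) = (v - 3)*(v - 2)*(v - 1)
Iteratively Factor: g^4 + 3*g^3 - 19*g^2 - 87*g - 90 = (g + 3)*(g^3 - 19*g - 30) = (g - 5)*(g + 3)*(g^2 + 5*g + 6) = (g - 5)*(g + 3)^2*(g + 2)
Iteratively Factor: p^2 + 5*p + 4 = (p + 4)*(p + 1)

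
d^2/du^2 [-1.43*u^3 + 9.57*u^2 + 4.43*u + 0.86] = 19.14 - 8.58*u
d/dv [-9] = 0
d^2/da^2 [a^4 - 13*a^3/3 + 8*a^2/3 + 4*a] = 12*a^2 - 26*a + 16/3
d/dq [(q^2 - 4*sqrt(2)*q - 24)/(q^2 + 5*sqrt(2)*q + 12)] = 9*(sqrt(2)*q^2 + 8*q + 8*sqrt(2))/(q^4 + 10*sqrt(2)*q^3 + 74*q^2 + 120*sqrt(2)*q + 144)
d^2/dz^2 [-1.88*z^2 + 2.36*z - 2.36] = -3.76000000000000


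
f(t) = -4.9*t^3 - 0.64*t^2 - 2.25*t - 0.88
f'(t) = -14.7*t^2 - 1.28*t - 2.25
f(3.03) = -149.88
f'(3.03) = -141.09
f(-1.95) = 37.41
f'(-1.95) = -55.65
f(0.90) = -7.00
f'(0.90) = -15.31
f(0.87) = -6.55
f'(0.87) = -14.49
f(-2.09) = 45.76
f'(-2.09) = -63.79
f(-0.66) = 1.73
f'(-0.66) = -7.81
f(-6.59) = 1388.49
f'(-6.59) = -632.21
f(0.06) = -1.02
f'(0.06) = -2.38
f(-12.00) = 8401.16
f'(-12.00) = -2103.69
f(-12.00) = 8401.16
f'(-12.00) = -2103.69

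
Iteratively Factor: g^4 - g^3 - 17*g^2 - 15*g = (g + 3)*(g^3 - 4*g^2 - 5*g) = (g + 1)*(g + 3)*(g^2 - 5*g) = g*(g + 1)*(g + 3)*(g - 5)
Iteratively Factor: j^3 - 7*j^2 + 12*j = (j - 4)*(j^2 - 3*j) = (j - 4)*(j - 3)*(j)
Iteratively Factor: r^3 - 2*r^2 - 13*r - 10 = (r + 1)*(r^2 - 3*r - 10) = (r + 1)*(r + 2)*(r - 5)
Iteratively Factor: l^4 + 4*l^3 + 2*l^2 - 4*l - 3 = (l + 1)*(l^3 + 3*l^2 - l - 3) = (l + 1)^2*(l^2 + 2*l - 3) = (l - 1)*(l + 1)^2*(l + 3)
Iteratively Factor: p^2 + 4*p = (p)*(p + 4)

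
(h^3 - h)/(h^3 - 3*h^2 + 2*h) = (h + 1)/(h - 2)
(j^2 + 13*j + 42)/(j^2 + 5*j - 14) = (j + 6)/(j - 2)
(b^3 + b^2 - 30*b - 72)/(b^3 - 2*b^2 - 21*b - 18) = (b + 4)/(b + 1)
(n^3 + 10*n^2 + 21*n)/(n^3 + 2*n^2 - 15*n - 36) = n*(n + 7)/(n^2 - n - 12)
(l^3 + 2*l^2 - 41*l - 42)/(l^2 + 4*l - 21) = (l^2 - 5*l - 6)/(l - 3)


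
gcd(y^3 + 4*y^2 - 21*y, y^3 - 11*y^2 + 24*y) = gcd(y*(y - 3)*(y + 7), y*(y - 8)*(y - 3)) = y^2 - 3*y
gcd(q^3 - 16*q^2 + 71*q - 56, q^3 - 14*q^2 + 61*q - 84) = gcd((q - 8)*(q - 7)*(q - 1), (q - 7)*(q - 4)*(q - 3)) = q - 7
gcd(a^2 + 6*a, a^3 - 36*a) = a^2 + 6*a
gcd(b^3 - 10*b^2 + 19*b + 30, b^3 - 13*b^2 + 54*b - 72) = b - 6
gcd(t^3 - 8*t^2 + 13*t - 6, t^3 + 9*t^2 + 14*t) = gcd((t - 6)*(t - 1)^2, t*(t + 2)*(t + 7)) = 1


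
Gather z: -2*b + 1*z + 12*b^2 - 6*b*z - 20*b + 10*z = 12*b^2 - 22*b + z*(11 - 6*b)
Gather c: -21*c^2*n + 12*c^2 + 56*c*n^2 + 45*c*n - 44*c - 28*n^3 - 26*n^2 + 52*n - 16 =c^2*(12 - 21*n) + c*(56*n^2 + 45*n - 44) - 28*n^3 - 26*n^2 + 52*n - 16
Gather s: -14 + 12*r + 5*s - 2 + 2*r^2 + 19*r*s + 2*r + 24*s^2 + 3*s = 2*r^2 + 14*r + 24*s^2 + s*(19*r + 8) - 16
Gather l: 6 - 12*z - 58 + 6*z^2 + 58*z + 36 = 6*z^2 + 46*z - 16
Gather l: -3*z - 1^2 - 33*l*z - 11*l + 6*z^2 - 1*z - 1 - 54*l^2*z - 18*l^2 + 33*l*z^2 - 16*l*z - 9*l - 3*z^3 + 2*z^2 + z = l^2*(-54*z - 18) + l*(33*z^2 - 49*z - 20) - 3*z^3 + 8*z^2 - 3*z - 2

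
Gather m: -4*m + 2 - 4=-4*m - 2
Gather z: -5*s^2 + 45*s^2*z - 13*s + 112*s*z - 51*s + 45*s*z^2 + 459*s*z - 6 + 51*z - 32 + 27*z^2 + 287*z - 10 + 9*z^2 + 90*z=-5*s^2 - 64*s + z^2*(45*s + 36) + z*(45*s^2 + 571*s + 428) - 48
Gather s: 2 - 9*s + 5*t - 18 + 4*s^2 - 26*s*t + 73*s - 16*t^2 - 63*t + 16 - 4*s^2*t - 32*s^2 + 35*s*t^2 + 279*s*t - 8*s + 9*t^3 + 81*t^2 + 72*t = s^2*(-4*t - 28) + s*(35*t^2 + 253*t + 56) + 9*t^3 + 65*t^2 + 14*t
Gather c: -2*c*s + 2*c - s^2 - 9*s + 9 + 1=c*(2 - 2*s) - s^2 - 9*s + 10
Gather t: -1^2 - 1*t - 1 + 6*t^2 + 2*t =6*t^2 + t - 2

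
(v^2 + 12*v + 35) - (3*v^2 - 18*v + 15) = -2*v^2 + 30*v + 20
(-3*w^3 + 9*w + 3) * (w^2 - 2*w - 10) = -3*w^5 + 6*w^4 + 39*w^3 - 15*w^2 - 96*w - 30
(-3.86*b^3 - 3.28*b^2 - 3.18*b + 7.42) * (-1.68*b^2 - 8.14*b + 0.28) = 6.4848*b^5 + 36.9308*b^4 + 30.9608*b^3 + 12.5012*b^2 - 61.2892*b + 2.0776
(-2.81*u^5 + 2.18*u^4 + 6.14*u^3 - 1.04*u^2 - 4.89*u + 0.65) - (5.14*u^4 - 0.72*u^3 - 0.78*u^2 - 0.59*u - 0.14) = -2.81*u^5 - 2.96*u^4 + 6.86*u^3 - 0.26*u^2 - 4.3*u + 0.79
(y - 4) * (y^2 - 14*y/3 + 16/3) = y^3 - 26*y^2/3 + 24*y - 64/3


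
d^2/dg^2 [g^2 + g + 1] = 2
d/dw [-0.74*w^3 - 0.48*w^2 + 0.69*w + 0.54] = -2.22*w^2 - 0.96*w + 0.69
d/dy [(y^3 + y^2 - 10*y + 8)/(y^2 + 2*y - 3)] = (y^2 + 6*y + 14)/(y^2 + 6*y + 9)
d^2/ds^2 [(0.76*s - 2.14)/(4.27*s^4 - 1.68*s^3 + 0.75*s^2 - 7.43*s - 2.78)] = (166.284048*s^7 - 867.599096*s^6 + 488.018664*s^5 - 56.914116*s^4 + 477.032688*s^3 - 514.927572*s^2 + 141.026436*s - 276.59698)/(77.854483*s^12 - 91.893816*s^11 + 77.178969*s^10 - 443.434173*s^9 + 181.292727*s^8 - 88.858098*s^7 + 686.810928*s^6 + 259.437327*s^5 + 10.314147*s^4 - 356.174243*s^3 - 443.019966*s^2 - 172.266036*s - 21.484952)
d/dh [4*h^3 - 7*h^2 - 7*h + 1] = 12*h^2 - 14*h - 7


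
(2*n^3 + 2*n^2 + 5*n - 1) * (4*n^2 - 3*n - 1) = 8*n^5 + 2*n^4 + 12*n^3 - 21*n^2 - 2*n + 1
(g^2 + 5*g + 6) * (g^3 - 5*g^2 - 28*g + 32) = g^5 - 47*g^3 - 138*g^2 - 8*g + 192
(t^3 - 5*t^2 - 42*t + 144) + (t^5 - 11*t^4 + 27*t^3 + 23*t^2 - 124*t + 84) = t^5 - 11*t^4 + 28*t^3 + 18*t^2 - 166*t + 228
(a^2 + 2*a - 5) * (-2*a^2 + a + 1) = -2*a^4 - 3*a^3 + 13*a^2 - 3*a - 5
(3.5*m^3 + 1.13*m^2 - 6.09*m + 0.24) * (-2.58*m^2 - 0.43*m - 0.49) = -9.03*m^5 - 4.4204*m^4 + 13.5113*m^3 + 1.4458*m^2 + 2.8809*m - 0.1176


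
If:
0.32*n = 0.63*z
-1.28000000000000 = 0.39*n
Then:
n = -3.28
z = -1.67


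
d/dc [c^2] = 2*c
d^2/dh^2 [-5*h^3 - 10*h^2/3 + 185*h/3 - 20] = -30*h - 20/3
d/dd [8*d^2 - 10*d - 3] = 16*d - 10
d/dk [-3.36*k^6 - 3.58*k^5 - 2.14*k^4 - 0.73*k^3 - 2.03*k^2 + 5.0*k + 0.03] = -20.16*k^5 - 17.9*k^4 - 8.56*k^3 - 2.19*k^2 - 4.06*k + 5.0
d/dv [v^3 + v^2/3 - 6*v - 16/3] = 3*v^2 + 2*v/3 - 6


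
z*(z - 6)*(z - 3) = z^3 - 9*z^2 + 18*z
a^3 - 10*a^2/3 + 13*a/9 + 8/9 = (a - 8/3)*(a - 1)*(a + 1/3)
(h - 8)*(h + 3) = h^2 - 5*h - 24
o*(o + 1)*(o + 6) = o^3 + 7*o^2 + 6*o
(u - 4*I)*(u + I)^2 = u^3 - 2*I*u^2 + 7*u + 4*I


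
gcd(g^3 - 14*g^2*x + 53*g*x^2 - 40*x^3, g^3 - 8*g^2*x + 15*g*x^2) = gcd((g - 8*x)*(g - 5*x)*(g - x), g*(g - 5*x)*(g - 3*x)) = -g + 5*x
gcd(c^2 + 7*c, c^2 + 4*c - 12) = 1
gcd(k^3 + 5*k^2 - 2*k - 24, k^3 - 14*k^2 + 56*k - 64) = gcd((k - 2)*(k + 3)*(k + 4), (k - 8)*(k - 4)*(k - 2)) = k - 2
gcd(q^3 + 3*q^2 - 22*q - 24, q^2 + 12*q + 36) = q + 6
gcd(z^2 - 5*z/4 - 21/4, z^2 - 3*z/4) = 1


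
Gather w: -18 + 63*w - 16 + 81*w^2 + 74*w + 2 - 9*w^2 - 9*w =72*w^2 + 128*w - 32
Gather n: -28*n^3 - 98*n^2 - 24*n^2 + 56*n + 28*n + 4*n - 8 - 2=-28*n^3 - 122*n^2 + 88*n - 10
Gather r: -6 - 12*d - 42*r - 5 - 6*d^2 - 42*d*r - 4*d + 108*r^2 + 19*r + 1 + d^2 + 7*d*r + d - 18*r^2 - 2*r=-5*d^2 - 15*d + 90*r^2 + r*(-35*d - 25) - 10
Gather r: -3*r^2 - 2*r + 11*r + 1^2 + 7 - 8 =-3*r^2 + 9*r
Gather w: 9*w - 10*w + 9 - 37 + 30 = 2 - w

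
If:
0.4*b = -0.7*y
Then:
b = -1.75*y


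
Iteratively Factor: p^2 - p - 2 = (p - 2)*(p + 1)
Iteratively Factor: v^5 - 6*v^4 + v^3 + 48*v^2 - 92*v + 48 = (v - 1)*(v^4 - 5*v^3 - 4*v^2 + 44*v - 48) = (v - 2)*(v - 1)*(v^3 - 3*v^2 - 10*v + 24) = (v - 2)^2*(v - 1)*(v^2 - v - 12) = (v - 4)*(v - 2)^2*(v - 1)*(v + 3)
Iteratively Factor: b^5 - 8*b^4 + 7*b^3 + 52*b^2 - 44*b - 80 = (b + 2)*(b^4 - 10*b^3 + 27*b^2 - 2*b - 40) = (b - 2)*(b + 2)*(b^3 - 8*b^2 + 11*b + 20) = (b - 4)*(b - 2)*(b + 2)*(b^2 - 4*b - 5) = (b - 5)*(b - 4)*(b - 2)*(b + 2)*(b + 1)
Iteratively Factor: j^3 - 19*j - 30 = (j - 5)*(j^2 + 5*j + 6) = (j - 5)*(j + 3)*(j + 2)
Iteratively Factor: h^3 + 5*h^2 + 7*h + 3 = (h + 1)*(h^2 + 4*h + 3) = (h + 1)*(h + 3)*(h + 1)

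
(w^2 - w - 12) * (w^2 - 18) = w^4 - w^3 - 30*w^2 + 18*w + 216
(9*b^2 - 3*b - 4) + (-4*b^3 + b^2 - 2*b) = -4*b^3 + 10*b^2 - 5*b - 4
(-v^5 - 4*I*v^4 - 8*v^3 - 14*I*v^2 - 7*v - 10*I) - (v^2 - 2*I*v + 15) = -v^5 - 4*I*v^4 - 8*v^3 - v^2 - 14*I*v^2 - 7*v + 2*I*v - 15 - 10*I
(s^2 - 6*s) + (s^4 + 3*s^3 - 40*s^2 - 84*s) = s^4 + 3*s^3 - 39*s^2 - 90*s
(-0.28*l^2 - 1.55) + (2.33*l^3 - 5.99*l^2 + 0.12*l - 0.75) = 2.33*l^3 - 6.27*l^2 + 0.12*l - 2.3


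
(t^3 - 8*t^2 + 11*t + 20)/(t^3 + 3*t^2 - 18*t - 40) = (t^2 - 4*t - 5)/(t^2 + 7*t + 10)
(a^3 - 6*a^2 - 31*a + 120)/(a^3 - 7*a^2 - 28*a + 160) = (a - 3)/(a - 4)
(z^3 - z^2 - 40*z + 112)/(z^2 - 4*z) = z + 3 - 28/z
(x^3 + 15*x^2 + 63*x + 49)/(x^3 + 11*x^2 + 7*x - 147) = (x + 1)/(x - 3)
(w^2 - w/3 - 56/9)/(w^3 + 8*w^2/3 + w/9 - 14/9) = (3*w - 8)/(3*w^2 + w - 2)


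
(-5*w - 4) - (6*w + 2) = -11*w - 6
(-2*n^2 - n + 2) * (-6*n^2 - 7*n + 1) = 12*n^4 + 20*n^3 - 7*n^2 - 15*n + 2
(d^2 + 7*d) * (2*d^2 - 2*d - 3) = 2*d^4 + 12*d^3 - 17*d^2 - 21*d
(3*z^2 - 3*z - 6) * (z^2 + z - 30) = 3*z^4 - 99*z^2 + 84*z + 180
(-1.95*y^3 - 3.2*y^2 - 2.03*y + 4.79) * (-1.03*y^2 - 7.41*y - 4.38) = 2.0085*y^5 + 17.7455*y^4 + 34.3439*y^3 + 24.1246*y^2 - 26.6025*y - 20.9802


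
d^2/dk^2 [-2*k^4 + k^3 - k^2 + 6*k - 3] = -24*k^2 + 6*k - 2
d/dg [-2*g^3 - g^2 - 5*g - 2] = -6*g^2 - 2*g - 5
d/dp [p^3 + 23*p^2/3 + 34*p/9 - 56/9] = 3*p^2 + 46*p/3 + 34/9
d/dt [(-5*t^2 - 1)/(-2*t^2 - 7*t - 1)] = (35*t^2 + 6*t - 7)/(4*t^4 + 28*t^3 + 53*t^2 + 14*t + 1)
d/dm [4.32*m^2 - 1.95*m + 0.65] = 8.64*m - 1.95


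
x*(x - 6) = x^2 - 6*x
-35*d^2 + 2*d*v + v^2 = (-5*d + v)*(7*d + v)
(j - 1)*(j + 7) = j^2 + 6*j - 7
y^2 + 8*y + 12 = (y + 2)*(y + 6)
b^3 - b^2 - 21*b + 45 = (b - 3)^2*(b + 5)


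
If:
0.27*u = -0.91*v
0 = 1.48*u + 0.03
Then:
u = -0.02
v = 0.01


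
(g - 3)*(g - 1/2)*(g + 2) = g^3 - 3*g^2/2 - 11*g/2 + 3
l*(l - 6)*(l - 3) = l^3 - 9*l^2 + 18*l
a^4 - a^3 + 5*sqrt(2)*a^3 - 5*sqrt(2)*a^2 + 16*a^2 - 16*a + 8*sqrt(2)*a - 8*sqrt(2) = (a - 1)*(a + sqrt(2))*(a + 2*sqrt(2))^2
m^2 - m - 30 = (m - 6)*(m + 5)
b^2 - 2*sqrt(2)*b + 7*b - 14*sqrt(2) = (b + 7)*(b - 2*sqrt(2))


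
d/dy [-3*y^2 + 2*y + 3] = 2 - 6*y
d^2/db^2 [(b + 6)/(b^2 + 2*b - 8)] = 2*(4*(b + 1)^2*(b + 6) - (3*b + 8)*(b^2 + 2*b - 8))/(b^2 + 2*b - 8)^3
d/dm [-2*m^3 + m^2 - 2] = 2*m*(1 - 3*m)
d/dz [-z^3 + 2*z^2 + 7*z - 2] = -3*z^2 + 4*z + 7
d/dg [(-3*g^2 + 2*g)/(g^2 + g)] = -5/(g^2 + 2*g + 1)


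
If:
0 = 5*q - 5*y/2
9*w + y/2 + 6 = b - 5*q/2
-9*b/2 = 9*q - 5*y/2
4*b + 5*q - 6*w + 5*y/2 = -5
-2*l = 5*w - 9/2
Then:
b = 216/253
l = 2084/759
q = -243/253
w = -301/1518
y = -486/253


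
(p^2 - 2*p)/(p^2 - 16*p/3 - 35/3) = 3*p*(2 - p)/(-3*p^2 + 16*p + 35)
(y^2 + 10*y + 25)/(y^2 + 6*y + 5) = (y + 5)/(y + 1)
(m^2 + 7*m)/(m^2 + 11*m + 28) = m/(m + 4)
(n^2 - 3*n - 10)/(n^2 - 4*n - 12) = (n - 5)/(n - 6)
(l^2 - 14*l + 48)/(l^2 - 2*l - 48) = (l - 6)/(l + 6)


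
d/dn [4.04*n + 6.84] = 4.04000000000000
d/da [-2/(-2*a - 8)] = -1/(a + 4)^2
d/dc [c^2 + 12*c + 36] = 2*c + 12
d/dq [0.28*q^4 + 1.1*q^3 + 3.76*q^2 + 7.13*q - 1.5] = 1.12*q^3 + 3.3*q^2 + 7.52*q + 7.13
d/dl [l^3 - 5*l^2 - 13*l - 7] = 3*l^2 - 10*l - 13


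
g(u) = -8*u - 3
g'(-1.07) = -8.00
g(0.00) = -3.00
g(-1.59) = 9.72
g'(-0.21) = -8.00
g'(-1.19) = -8.00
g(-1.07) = 5.56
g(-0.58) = 1.64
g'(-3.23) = -8.00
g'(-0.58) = -8.00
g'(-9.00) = -8.00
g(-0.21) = -1.32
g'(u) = -8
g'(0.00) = -8.00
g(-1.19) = 6.52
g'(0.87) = -8.00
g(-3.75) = 27.00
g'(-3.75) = -8.00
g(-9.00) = 69.00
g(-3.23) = 22.84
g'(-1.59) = -8.00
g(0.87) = -9.96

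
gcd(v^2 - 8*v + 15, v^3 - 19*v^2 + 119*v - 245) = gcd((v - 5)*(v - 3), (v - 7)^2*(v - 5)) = v - 5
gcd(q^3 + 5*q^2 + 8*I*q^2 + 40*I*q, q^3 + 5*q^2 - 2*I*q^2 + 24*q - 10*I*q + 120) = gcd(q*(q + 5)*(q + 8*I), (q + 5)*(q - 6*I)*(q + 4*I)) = q + 5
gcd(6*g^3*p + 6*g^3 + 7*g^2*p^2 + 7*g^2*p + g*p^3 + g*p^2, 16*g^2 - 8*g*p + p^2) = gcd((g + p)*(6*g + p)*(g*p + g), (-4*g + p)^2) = 1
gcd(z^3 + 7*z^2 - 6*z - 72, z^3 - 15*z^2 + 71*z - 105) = z - 3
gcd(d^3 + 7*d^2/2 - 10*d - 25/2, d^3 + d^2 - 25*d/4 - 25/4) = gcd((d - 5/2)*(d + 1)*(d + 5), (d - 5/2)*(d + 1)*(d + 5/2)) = d^2 - 3*d/2 - 5/2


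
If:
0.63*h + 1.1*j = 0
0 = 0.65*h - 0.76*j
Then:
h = 0.00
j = 0.00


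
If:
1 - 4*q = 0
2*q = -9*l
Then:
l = -1/18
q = 1/4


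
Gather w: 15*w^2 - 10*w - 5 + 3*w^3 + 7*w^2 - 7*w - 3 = 3*w^3 + 22*w^2 - 17*w - 8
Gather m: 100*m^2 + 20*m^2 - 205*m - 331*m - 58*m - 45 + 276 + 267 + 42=120*m^2 - 594*m + 540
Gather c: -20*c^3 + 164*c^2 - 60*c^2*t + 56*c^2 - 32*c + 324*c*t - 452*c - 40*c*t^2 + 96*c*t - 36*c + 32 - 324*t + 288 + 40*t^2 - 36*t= -20*c^3 + c^2*(220 - 60*t) + c*(-40*t^2 + 420*t - 520) + 40*t^2 - 360*t + 320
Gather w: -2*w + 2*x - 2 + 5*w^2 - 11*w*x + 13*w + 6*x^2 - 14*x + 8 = 5*w^2 + w*(11 - 11*x) + 6*x^2 - 12*x + 6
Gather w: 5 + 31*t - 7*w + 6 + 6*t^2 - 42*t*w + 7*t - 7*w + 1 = 6*t^2 + 38*t + w*(-42*t - 14) + 12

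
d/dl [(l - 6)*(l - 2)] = 2*l - 8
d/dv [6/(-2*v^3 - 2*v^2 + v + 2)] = 6*(6*v^2 + 4*v - 1)/(2*v^3 + 2*v^2 - v - 2)^2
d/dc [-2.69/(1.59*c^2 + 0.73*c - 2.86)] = (8.5542*c + 1.9637)/(1.59*c^2 + 0.73*c - 2.86)^2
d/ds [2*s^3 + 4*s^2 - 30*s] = 6*s^2 + 8*s - 30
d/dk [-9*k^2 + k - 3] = 1 - 18*k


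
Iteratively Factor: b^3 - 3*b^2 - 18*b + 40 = (b + 4)*(b^2 - 7*b + 10) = (b - 5)*(b + 4)*(b - 2)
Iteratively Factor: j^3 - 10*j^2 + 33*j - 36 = (j - 4)*(j^2 - 6*j + 9) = (j - 4)*(j - 3)*(j - 3)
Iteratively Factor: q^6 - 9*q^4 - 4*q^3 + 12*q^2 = (q - 1)*(q^5 + q^4 - 8*q^3 - 12*q^2) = q*(q - 1)*(q^4 + q^3 - 8*q^2 - 12*q) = q*(q - 3)*(q - 1)*(q^3 + 4*q^2 + 4*q) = q*(q - 3)*(q - 1)*(q + 2)*(q^2 + 2*q) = q^2*(q - 3)*(q - 1)*(q + 2)*(q + 2)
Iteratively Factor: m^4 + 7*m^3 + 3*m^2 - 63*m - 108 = (m + 3)*(m^3 + 4*m^2 - 9*m - 36) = (m - 3)*(m + 3)*(m^2 + 7*m + 12) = (m - 3)*(m + 3)^2*(m + 4)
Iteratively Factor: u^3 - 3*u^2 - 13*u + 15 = (u + 3)*(u^2 - 6*u + 5) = (u - 5)*(u + 3)*(u - 1)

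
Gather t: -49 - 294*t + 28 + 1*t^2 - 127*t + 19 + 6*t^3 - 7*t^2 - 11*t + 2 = 6*t^3 - 6*t^2 - 432*t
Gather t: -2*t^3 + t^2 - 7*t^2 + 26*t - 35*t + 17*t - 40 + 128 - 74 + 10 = -2*t^3 - 6*t^2 + 8*t + 24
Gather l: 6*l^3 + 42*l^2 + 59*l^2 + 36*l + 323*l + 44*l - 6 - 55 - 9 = 6*l^3 + 101*l^2 + 403*l - 70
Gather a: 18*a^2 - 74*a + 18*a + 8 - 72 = 18*a^2 - 56*a - 64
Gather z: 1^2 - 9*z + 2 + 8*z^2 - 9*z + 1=8*z^2 - 18*z + 4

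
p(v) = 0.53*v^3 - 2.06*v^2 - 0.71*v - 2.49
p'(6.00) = 31.81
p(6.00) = 33.57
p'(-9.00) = 165.16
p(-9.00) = -549.33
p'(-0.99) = 4.93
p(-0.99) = -4.32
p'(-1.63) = 10.23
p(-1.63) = -9.10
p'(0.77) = -2.94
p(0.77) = -4.02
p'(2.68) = -0.33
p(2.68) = -8.99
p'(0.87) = -3.09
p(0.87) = -4.32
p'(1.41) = -3.36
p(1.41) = -6.10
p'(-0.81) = 3.67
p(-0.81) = -3.55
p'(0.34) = -1.93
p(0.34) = -2.95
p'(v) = 1.59*v^2 - 4.12*v - 0.71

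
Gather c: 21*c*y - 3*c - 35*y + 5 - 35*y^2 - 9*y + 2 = c*(21*y - 3) - 35*y^2 - 44*y + 7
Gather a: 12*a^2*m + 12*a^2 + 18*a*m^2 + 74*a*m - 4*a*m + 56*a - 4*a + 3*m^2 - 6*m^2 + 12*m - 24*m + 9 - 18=a^2*(12*m + 12) + a*(18*m^2 + 70*m + 52) - 3*m^2 - 12*m - 9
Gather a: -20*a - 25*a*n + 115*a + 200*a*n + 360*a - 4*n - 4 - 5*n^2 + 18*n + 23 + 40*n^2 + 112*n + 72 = a*(175*n + 455) + 35*n^2 + 126*n + 91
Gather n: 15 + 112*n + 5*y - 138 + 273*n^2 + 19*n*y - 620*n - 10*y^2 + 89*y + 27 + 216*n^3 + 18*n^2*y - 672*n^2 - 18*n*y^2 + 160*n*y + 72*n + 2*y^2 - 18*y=216*n^3 + n^2*(18*y - 399) + n*(-18*y^2 + 179*y - 436) - 8*y^2 + 76*y - 96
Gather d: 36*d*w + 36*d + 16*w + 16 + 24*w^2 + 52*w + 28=d*(36*w + 36) + 24*w^2 + 68*w + 44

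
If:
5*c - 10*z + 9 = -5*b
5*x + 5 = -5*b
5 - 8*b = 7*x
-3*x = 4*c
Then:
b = 12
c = 39/4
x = -13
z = 471/40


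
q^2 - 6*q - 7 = (q - 7)*(q + 1)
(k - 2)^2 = k^2 - 4*k + 4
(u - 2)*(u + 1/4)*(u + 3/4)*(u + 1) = u^4 - 45*u^2/16 - 35*u/16 - 3/8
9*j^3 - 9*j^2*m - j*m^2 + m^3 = (-3*j + m)*(-j + m)*(3*j + m)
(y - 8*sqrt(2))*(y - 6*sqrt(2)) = y^2 - 14*sqrt(2)*y + 96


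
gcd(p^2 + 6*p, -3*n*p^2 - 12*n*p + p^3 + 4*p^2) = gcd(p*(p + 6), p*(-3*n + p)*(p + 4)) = p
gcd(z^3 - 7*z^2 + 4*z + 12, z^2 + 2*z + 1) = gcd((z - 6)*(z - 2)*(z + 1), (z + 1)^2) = z + 1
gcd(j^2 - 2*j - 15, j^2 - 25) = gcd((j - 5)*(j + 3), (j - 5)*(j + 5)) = j - 5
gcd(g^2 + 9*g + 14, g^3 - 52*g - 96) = g + 2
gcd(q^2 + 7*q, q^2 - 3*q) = q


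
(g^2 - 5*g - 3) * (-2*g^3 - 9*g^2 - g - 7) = -2*g^5 + g^4 + 50*g^3 + 25*g^2 + 38*g + 21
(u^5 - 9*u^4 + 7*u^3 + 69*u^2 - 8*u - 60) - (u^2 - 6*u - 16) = u^5 - 9*u^4 + 7*u^3 + 68*u^2 - 2*u - 44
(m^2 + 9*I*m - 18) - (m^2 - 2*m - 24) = 2*m + 9*I*m + 6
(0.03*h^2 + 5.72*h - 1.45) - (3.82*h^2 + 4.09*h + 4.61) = -3.79*h^2 + 1.63*h - 6.06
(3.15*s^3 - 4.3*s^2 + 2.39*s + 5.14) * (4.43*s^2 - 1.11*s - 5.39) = 13.9545*s^5 - 22.5455*s^4 - 1.6178*s^3 + 43.2943*s^2 - 18.5875*s - 27.7046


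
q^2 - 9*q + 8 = (q - 8)*(q - 1)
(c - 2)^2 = c^2 - 4*c + 4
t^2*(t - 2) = t^3 - 2*t^2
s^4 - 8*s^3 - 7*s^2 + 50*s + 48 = (s - 8)*(s - 3)*(s + 1)*(s + 2)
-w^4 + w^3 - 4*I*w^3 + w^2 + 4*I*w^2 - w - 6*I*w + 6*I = (w + 2*I)*(w + 3*I)*(I*w + 1)*(I*w - I)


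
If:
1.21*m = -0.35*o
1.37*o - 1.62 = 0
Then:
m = -0.34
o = 1.18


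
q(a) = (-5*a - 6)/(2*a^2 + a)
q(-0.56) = -47.62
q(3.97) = -0.73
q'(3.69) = 0.24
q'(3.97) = 0.21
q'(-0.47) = -3861.73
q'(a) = (-5*a - 6)*(-4*a - 1)/(2*a^2 + a)^2 - 5/(2*a^2 + a)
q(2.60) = -1.18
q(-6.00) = 0.36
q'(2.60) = 0.52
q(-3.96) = 0.50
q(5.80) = -0.48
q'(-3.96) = 0.09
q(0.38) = -11.81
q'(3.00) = 0.38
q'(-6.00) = 0.05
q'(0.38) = 37.03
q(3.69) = -0.79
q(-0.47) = 129.43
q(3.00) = -1.00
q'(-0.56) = -953.09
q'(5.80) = 0.09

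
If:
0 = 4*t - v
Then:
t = v/4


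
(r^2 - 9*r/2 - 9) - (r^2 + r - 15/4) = -11*r/2 - 21/4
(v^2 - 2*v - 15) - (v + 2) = v^2 - 3*v - 17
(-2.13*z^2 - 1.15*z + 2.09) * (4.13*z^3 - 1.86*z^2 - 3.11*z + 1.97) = -8.7969*z^5 - 0.787699999999999*z^4 + 17.395*z^3 - 4.507*z^2 - 8.7654*z + 4.1173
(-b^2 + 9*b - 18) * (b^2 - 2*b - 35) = -b^4 + 11*b^3 - b^2 - 279*b + 630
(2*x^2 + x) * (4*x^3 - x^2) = 8*x^5 + 2*x^4 - x^3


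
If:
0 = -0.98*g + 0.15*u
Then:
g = 0.153061224489796*u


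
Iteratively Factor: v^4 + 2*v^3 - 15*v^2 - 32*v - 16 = (v + 1)*(v^3 + v^2 - 16*v - 16) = (v + 1)*(v + 4)*(v^2 - 3*v - 4) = (v - 4)*(v + 1)*(v + 4)*(v + 1)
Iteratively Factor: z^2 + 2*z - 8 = (z - 2)*(z + 4)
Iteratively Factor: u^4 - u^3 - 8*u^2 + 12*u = (u)*(u^3 - u^2 - 8*u + 12) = u*(u - 2)*(u^2 + u - 6) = u*(u - 2)^2*(u + 3)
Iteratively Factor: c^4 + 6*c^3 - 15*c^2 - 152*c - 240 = (c + 4)*(c^3 + 2*c^2 - 23*c - 60) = (c - 5)*(c + 4)*(c^2 + 7*c + 12) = (c - 5)*(c + 4)^2*(c + 3)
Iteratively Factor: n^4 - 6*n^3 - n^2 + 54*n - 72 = (n - 3)*(n^3 - 3*n^2 - 10*n + 24) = (n - 4)*(n - 3)*(n^2 + n - 6) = (n - 4)*(n - 3)*(n + 3)*(n - 2)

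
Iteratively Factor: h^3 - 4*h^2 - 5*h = (h + 1)*(h^2 - 5*h) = (h - 5)*(h + 1)*(h)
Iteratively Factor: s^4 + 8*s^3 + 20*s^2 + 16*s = (s + 2)*(s^3 + 6*s^2 + 8*s) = (s + 2)*(s + 4)*(s^2 + 2*s) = (s + 2)^2*(s + 4)*(s)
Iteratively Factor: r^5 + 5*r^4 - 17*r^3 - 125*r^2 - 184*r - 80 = (r + 4)*(r^4 + r^3 - 21*r^2 - 41*r - 20) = (r - 5)*(r + 4)*(r^3 + 6*r^2 + 9*r + 4) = (r - 5)*(r + 1)*(r + 4)*(r^2 + 5*r + 4) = (r - 5)*(r + 1)^2*(r + 4)*(r + 4)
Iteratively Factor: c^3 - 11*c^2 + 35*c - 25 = (c - 1)*(c^2 - 10*c + 25) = (c - 5)*(c - 1)*(c - 5)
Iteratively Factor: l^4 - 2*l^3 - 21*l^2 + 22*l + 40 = (l + 4)*(l^3 - 6*l^2 + 3*l + 10) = (l - 2)*(l + 4)*(l^2 - 4*l - 5) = (l - 5)*(l - 2)*(l + 4)*(l + 1)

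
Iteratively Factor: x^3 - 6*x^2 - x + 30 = (x - 3)*(x^2 - 3*x - 10) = (x - 3)*(x + 2)*(x - 5)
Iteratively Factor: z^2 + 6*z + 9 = (z + 3)*(z + 3)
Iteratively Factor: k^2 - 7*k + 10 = (k - 2)*(k - 5)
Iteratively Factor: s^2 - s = (s)*(s - 1)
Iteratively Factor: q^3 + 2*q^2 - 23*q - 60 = (q + 3)*(q^2 - q - 20) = (q + 3)*(q + 4)*(q - 5)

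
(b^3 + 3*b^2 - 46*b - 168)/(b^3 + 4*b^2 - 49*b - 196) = (b + 6)/(b + 7)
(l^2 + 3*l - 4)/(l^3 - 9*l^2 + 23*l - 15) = (l + 4)/(l^2 - 8*l + 15)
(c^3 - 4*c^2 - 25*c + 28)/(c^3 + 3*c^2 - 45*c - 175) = (c^2 + 3*c - 4)/(c^2 + 10*c + 25)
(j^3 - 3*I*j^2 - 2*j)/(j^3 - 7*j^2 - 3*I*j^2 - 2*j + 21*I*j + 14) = j/(j - 7)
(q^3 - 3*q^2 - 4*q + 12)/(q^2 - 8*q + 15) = (q^2 - 4)/(q - 5)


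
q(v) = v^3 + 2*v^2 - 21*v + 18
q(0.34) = 11.13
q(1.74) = -7.22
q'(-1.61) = -19.66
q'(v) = 3*v^2 + 4*v - 21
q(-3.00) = 72.00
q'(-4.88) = 30.92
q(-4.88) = 51.89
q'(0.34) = -19.29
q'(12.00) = 459.00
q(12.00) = 1782.00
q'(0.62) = -17.37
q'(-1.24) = -21.35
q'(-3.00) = -6.00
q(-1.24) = 45.21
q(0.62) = 5.99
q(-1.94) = 58.97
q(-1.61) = 52.82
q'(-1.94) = -17.47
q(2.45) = -6.74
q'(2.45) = 6.81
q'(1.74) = -4.96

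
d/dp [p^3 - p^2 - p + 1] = 3*p^2 - 2*p - 1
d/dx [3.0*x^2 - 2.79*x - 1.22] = 6.0*x - 2.79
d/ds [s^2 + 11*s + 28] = 2*s + 11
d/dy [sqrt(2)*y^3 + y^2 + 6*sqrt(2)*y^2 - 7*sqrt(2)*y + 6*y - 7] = 3*sqrt(2)*y^2 + 2*y + 12*sqrt(2)*y - 7*sqrt(2) + 6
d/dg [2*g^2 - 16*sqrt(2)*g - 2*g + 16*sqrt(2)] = 4*g - 16*sqrt(2) - 2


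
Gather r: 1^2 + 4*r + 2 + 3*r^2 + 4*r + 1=3*r^2 + 8*r + 4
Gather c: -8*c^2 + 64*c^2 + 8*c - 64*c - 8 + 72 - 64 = 56*c^2 - 56*c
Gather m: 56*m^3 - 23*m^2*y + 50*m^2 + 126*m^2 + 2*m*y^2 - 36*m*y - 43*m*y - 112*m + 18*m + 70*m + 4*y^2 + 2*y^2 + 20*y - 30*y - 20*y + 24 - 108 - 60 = 56*m^3 + m^2*(176 - 23*y) + m*(2*y^2 - 79*y - 24) + 6*y^2 - 30*y - 144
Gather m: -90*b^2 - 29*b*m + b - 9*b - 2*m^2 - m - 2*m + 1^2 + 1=-90*b^2 - 8*b - 2*m^2 + m*(-29*b - 3) + 2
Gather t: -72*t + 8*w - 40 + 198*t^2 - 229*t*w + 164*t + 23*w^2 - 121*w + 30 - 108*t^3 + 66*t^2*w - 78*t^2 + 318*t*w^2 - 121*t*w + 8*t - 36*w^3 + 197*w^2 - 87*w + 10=-108*t^3 + t^2*(66*w + 120) + t*(318*w^2 - 350*w + 100) - 36*w^3 + 220*w^2 - 200*w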